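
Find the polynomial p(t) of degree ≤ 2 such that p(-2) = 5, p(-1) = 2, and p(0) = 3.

p(t) = 2t^2 + 3t + 3

Write p(t) = at^2 + bt + c. Substituting each data point gives a linear system:
  4a - 2b + c = 5
  a - b + c = 2
  c = 3
Solving the system yields a = 2, b = 3, c = 3.
So p(t) = 2t² + 3t + 3.
Check: p(0) = 3. ✓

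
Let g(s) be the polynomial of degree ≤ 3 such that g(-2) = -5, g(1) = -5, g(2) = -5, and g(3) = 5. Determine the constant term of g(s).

-1

Write g(s) = as^3 + bs^2 + cs + d. Substituting each data point gives a linear system:
  -8a + 4b - 2c + d = -5
  a + b + c + d = -5
  8a + 4b + 2c + d = -5
  27a + 9b + 3c + d = 5
Solving the system yields a = 1, b = -1, c = -4, d = -1.
So g(s) = s^3 - s^2 - 4s - 1.
The constant term is -1.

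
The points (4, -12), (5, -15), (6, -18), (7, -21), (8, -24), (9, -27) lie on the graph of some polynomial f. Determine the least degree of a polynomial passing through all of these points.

1

Forward differences of the values at s = 4, 5, 6, 7, 8, 9:
  f  : -12  -15  -18  -21  -24  -27
  Δ  : -3  -3  -3  -3  -3
  Δ^2: 0  0  0  0
  Δ^3: 0  0  0
  Δ^4: 0  0
  Δ^5: 0
The first differences are constant (-3) and nonzero, while all higher differences vanish, so the minimal degree is 1.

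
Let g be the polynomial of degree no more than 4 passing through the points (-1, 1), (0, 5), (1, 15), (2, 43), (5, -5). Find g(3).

Using the Lagrange interpolation formula with nodes -1, 0, 1, 2, 5:
  L_0(u) = u(u - 1)(u - 2)(u - 5) / 36
  L_1(u) = (u + 1)(u - 1)(u - 2)(u - 5) / -10
  L_2(u) = (u + 1)u(u - 2)(u - 5) / 8
  L_3(u) = (u + 1)u(u - 1)(u - 5) / -18
  L_4(u) = (u + 1)u(u - 1)(u - 2) / 360
Then g(u) = 1·L_0(u) + 5·L_1(u) + 15·L_2(u) + 43·L_3(u) - 5·L_4(u).
Expanding and collecting terms gives g(u) = -u^4 + 4u^3 + 4u^2 + 3u + 5.
Evaluating at u = 3: g(3) = 77.

77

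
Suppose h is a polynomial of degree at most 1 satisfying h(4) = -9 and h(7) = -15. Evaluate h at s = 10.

Write h(s) = as + b. Substituting each data point gives a linear system:
  4a + b = -9
  7a + b = -15
Solving the system yields a = -2, b = -1.
So h(s) = -2s - 1.
Then h(10) = -21.

-21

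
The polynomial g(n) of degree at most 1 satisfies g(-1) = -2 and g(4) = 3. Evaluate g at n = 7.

6

Write g(n) = an + b. Substituting each data point gives a linear system:
  -a + b = -2
  4a + b = 3
Solving the system yields a = 1, b = -1.
So g(n) = n - 1.
Then g(7) = 6.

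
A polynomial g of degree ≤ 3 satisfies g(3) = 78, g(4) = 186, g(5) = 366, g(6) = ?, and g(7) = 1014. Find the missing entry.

636

The 4 known points determine the degree-3 polynomial uniquely.
Write g(x) = ax^3 + bx^2 + cx + d. Substituting each data point gives a linear system:
  27a + 9b + 3c + d = 78
  64a + 16b + 4c + d = 186
  125a + 25b + 5c + d = 366
  343a + 49b + 7c + d = 1014
Solving the system yields a = 3, b = 0, c = -3, d = 6.
So g(x) = 3x^3 - 3x + 6.
Then g(6) = 636.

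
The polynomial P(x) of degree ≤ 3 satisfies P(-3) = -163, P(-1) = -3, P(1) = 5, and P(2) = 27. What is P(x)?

P(x) = 5x^3 - 4x^2 - x + 5

Write P(x) = ax^3 + bx^2 + cx + d. Substituting each data point gives a linear system:
  -27a + 9b - 3c + d = -163
  -a + b - c + d = -3
  a + b + c + d = 5
  8a + 4b + 2c + d = 27
Solving the system yields a = 5, b = -4, c = -1, d = 5.
So P(x) = 5x^3 - 4x^2 - x + 5.
Check: P(2) = 27. ✓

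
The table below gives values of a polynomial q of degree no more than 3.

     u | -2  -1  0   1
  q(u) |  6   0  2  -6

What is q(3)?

Forward differences of the values at u = -2, -1, 0, 1:
  q  : 6  0  2  -6
  Δ  : -6  2  -8
  Δ^2: 8  -10
  Δ^3: -18
The third differences are constant, confirming degree 3.
Interpolating (Newton forward form) and evaluating at u = 3 gives q(3) = -124.

-124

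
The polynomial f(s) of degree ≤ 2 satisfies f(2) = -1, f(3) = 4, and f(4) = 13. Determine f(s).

Using the Lagrange interpolation formula with nodes 2, 3, 4:
  L_0(s) = (s - 3)(s - 4) / 2
  L_1(s) = (s - 2)(s - 4) / -1
  L_2(s) = (s - 2)(s - 3) / 2
Then f(s) = -1·L_0(s) + 4·L_1(s) + 13·L_2(s).
Expanding and collecting terms gives f(s) = 2s^2 - 5s + 1.
Check: f(2) = -1. ✓

f(s) = 2s^2 - 5s + 1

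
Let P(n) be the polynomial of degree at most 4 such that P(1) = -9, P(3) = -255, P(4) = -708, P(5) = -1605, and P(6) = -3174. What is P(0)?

0

Write P(n) = an^4 + bn^3 + cn^2 + dn + e. Substituting each data point gives a linear system:
  a + b + c + d + e = -9
  81a + 27b + 9c + 3d + e = -255
  256a + 64b + 16c + 4d + e = -708
  625a + 125b + 25c + 5d + e = -1605
  1296a + 216b + 36c + 6d + e = -3174
Solving the system yields a = -2, b = -2, c = -4, d = -1, e = 0.
So P(n) = -2n^4 - 2n^3 - 4n^2 - n.
Then P(0) = 0.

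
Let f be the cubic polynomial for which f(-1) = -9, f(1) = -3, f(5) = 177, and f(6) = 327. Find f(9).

1221

Write f(t) = at^3 + bt^2 + ct + d. Substituting each data point gives a linear system:
  -a + b - c + d = -9
  a + b + c + d = -3
  125a + 25b + 5c + d = 177
  216a + 36b + 6c + d = 327
Solving the system yields a = 2, b = -3, c = 1, d = -3.
So f(t) = 2t^3 - 3t^2 + t - 3.
Then f(9) = 1221.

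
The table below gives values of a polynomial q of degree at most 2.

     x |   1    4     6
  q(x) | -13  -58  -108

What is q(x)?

q(x) = -2x^2 - 5x - 6

Using the Lagrange interpolation formula with nodes 1, 4, 6:
  L_0(x) = (x - 4)(x - 6) / 15
  L_1(x) = (x - 1)(x - 6) / -6
  L_2(x) = (x - 1)(x - 4) / 10
Then q(x) = -13·L_0(x) - 58·L_1(x) - 108·L_2(x).
Expanding and collecting terms gives q(x) = -2x² - 5x - 6.
Check: q(1) = -13. ✓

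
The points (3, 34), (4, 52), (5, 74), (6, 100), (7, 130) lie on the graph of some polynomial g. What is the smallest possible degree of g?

Forward differences of the values at u = 3, 4, 5, 6, 7:
  g  : 34  52  74  100  130
  Δ  : 18  22  26  30
  Δ^2: 4  4  4
  Δ^3: 0  0
  Δ^4: 0
The second differences are constant (4) and nonzero, while all higher differences vanish, so the minimal degree is 2.

2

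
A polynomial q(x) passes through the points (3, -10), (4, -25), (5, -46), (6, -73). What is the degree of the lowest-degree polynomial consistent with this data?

Forward differences of the values at x = 3, 4, 5, 6:
  q  : -10  -25  -46  -73
  Δ  : -15  -21  -27
  Δ^2: -6  -6
  Δ^3: 0
The second differences are constant (-6) and nonzero, while all higher differences vanish, so the minimal degree is 2.

2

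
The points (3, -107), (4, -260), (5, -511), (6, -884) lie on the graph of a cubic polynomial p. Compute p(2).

Write p(x) = ax^3 + bx^2 + cx + d. Substituting each data point gives a linear system:
  27a + 9b + 3c + d = -107
  64a + 16b + 4c + d = -260
  125a + 25b + 5c + d = -511
  216a + 36b + 6c + d = -884
Solving the system yields a = -4, b = -1, c = 2, d = 4.
So p(x) = -4x³ - x² + 2x + 4.
Then p(2) = -28.

-28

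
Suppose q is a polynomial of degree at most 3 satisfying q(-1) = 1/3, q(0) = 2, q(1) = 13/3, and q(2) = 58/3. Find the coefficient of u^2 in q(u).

1/3

Write q(u) = au^3 + bu^2 + cu + d. Substituting each data point gives a linear system:
  -a + b - c + d = 1/3
  d = 2
  a + b + c + d = 13/3
  8a + 4b + 2c + d = 58/3
Solving the system yields a = 2, b = 1/3, c = 0, d = 2.
So q(u) = 2u³ + (1/3)u² + 2.
The coefficient of u^2 is 1/3.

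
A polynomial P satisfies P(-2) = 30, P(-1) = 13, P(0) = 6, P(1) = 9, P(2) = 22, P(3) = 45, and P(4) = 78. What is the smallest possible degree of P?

Forward differences of the values at x = -2, -1, 0, 1, 2, 3, 4:
  P  : 30  13  6  9  22  45  78
  Δ  : -17  -7  3  13  23  33
  Δ^2: 10  10  10  10  10
  Δ^3: 0  0  0  0
  Δ^4: 0  0  0
  Δ^5: 0  0
  Δ^6: 0
The second differences are constant (10) and nonzero, while all higher differences vanish, so the minimal degree is 2.

2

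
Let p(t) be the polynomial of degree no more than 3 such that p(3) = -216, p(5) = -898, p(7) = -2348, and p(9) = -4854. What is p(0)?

Forward differences of the values at t = 3, 5, 7, 9:
  p  : -216  -898  -2348  -4854
  Δ  : -682  -1450  -2506
  Δ^2: -768  -1056
  Δ^3: -288
The third differences are constant, confirming degree 3.
Interpolating (Newton forward form) and evaluating at t = 0 gives p(0) = -3.

-3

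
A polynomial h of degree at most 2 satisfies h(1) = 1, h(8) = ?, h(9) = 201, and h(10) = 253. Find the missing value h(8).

155

The 3 known points determine the degree-2 polynomial uniquely.
Write h(u) = au^2 + bu + c. Substituting each data point gives a linear system:
  a + b + c = 1
  81a + 9b + c = 201
  100a + 10b + c = 253
Solving the system yields a = 3, b = -5, c = 3.
So h(u) = 3u^2 - 5u + 3.
Then h(8) = 155.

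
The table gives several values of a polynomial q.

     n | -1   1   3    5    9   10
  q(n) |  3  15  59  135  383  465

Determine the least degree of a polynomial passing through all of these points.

2

Divided differences on the nodes -1, 1, 3, 5, 9, 10:
  order 0: 3  15  59  135  383  465
  order 1: 6  22  38  62  82
  order 2: 4  4  4  4
  order 3: 0  0  0
  order 4: 0  0
  order 5: 0
The order-2 divided differences are all 4 (nonzero) and every higher order vanishes, so the data lies on a polynomial of degree exactly 2.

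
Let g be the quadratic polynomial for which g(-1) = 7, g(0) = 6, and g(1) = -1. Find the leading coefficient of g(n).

Write g(n) = an^2 + bn + c. Substituting each data point gives a linear system:
  a - b + c = 7
  c = 6
  a + b + c = -1
Solving the system yields a = -3, b = -4, c = 6.
So g(n) = -3n² - 4n + 6.
The leading coefficient is -3.

-3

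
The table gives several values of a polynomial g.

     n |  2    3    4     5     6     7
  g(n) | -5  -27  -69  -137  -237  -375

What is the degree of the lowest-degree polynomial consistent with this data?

Forward differences of the values at n = 2, 3, 4, 5, 6, 7:
  g  : -5  -27  -69  -137  -237  -375
  Δ  : -22  -42  -68  -100  -138
  Δ^2: -20  -26  -32  -38
  Δ^3: -6  -6  -6
  Δ^4: 0  0
  Δ^5: 0
The third differences are constant (-6) and nonzero, while all higher differences vanish, so the minimal degree is 3.

3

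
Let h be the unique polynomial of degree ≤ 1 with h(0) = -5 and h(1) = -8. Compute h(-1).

Using the Lagrange interpolation formula with nodes 0, 1:
  L_0(x) = (x - 1) / -1
  L_1(x) = x / 1
Then h(x) = -5·L_0(x) - 8·L_1(x).
Expanding and collecting terms gives h(x) = -3x - 5.
Evaluating at x = -1: h(-1) = -2.

-2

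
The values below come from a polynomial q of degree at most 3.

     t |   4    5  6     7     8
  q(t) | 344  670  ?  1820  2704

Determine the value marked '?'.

1152

The 4 known points determine the degree-3 polynomial uniquely.
Write q(t) = at^3 + bt^2 + ct + d. Substituting each data point gives a linear system:
  64a + 16b + 4c + d = 344
  125a + 25b + 5c + d = 670
  343a + 49b + 7c + d = 1820
  512a + 64b + 8c + d = 2704
Solving the system yields a = 5, b = 3, c = -6, d = 0.
So q(t) = 5t^3 + 3t^2 - 6t.
Then q(6) = 1152.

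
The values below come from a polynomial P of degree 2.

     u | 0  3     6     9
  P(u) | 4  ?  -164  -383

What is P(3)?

-35

The 3 known points determine the degree-2 polynomial uniquely.
Write P(u) = au^2 + bu + c. Substituting each data point gives a linear system:
  c = 4
  36a + 6b + c = -164
  81a + 9b + c = -383
Solving the system yields a = -5, b = 2, c = 4.
So P(u) = -5u^2 + 2u + 4.
Then P(3) = -35.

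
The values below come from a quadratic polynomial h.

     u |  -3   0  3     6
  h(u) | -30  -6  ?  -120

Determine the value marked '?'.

The 3 known points determine the degree-2 polynomial uniquely.
Write h(u) = au^2 + bu + c. Substituting each data point gives a linear system:
  9a - 3b + c = -30
  c = -6
  36a + 6b + c = -120
Solving the system yields a = -3, b = -1, c = -6.
So h(u) = -3u^2 - u - 6.
Then h(3) = -36.

-36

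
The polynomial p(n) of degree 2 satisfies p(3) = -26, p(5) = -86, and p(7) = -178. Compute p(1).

Forward differences of the values at n = 3, 5, 7:
  p  : -26  -86  -178
  Δ  : -60  -92
  Δ^2: -32
The second differences are constant, confirming degree 2.
Interpolating (Newton forward form) and evaluating at n = 1 gives p(1) = 2.

2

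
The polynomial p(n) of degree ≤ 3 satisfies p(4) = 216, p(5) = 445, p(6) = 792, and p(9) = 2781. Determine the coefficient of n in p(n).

-6

Write p(n) = an^3 + bn^2 + cn + d. Substituting each data point gives a linear system:
  64a + 16b + 4c + d = 216
  125a + 25b + 5c + d = 445
  216a + 36b + 6c + d = 792
  729a + 81b + 9c + d = 2781
Solving the system yields a = 4, b = -1, c = -6, d = 0.
So p(n) = 4n^3 - n^2 - 6n.
The coefficient of n is -6.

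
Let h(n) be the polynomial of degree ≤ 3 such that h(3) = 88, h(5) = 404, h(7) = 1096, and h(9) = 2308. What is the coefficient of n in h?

-5

Write h(n) = an^3 + bn^2 + cn + d. Substituting each data point gives a linear system:
  27a + 9b + 3c + d = 88
  125a + 25b + 5c + d = 404
  343a + 49b + 7c + d = 1096
  729a + 81b + 9c + d = 2308
Solving the system yields a = 3, b = 2, c = -5, d = 4.
So h(n) = 3n^3 + 2n^2 - 5n + 4.
The coefficient of n is -5.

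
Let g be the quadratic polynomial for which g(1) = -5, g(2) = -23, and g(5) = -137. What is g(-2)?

Using the Lagrange interpolation formula with nodes 1, 2, 5:
  L_0(x) = (x - 2)(x - 5) / 4
  L_1(x) = (x - 1)(x - 5) / -3
  L_2(x) = (x - 1)(x - 2) / 12
Then g(x) = -5·L_0(x) - 23·L_1(x) - 137·L_2(x).
Expanding and collecting terms gives g(x) = -5x^2 - 3x + 3.
Evaluating at x = -2: g(-2) = -11.

-11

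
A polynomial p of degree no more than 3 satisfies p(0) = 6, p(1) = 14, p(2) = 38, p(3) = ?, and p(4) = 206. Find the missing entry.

96

On equispaced nodes a degree-3 polynomial has vanishing fourth forward difference, so
  p(0) - 4·p(1) + 6·p(2) - 4·p(3) + p(4) = 0.
Substituting the known values and solving for p(3):
  -4·p(3) = -384
  p(3) = 96.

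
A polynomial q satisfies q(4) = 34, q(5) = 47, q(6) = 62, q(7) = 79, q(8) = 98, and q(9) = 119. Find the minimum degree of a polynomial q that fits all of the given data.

2

Forward differences of the values at u = 4, 5, 6, 7, 8, 9:
  q  : 34  47  62  79  98  119
  Δ  : 13  15  17  19  21
  Δ^2: 2  2  2  2
  Δ^3: 0  0  0
  Δ^4: 0  0
  Δ^5: 0
The second differences are constant (2) and nonzero, while all higher differences vanish, so the minimal degree is 2.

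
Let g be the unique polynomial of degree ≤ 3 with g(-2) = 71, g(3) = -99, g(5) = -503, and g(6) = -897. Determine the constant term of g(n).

-3

Write g(n) = an^3 + bn^2 + cn + d. Substituting each data point gives a linear system:
  -8a + 4b - 2c + d = 71
  27a + 9b + 3c + d = -99
  125a + 25b + 5c + d = -503
  216a + 36b + 6c + d = -897
Solving the system yields a = -5, b = 6, c = -5, d = -3.
So g(n) = -5n^3 + 6n^2 - 5n - 3.
The constant term is -3.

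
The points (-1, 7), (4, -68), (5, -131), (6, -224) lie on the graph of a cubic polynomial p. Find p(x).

p(x) = -x^3 - 2x + 4

Write p(x) = ax^3 + bx^2 + cx + d. Substituting each data point gives a linear system:
  -a + b - c + d = 7
  64a + 16b + 4c + d = -68
  125a + 25b + 5c + d = -131
  216a + 36b + 6c + d = -224
Solving the system yields a = -1, b = 0, c = -2, d = 4.
So p(x) = -x^3 - 2x + 4.
Check: p(6) = -224. ✓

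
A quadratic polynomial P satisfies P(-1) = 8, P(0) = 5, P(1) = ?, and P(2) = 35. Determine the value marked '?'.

The 3 known points determine the degree-2 polynomial uniquely.
Write P(n) = an^2 + bn + c. Substituting each data point gives a linear system:
  a - b + c = 8
  c = 5
  4a + 2b + c = 35
Solving the system yields a = 6, b = 3, c = 5.
So P(n) = 6n^2 + 3n + 5.
Then P(1) = 14.

14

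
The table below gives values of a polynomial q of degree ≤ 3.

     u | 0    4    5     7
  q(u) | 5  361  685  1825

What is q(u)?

Using the Lagrange interpolation formula with nodes 0, 4, 5, 7:
  L_0(u) = (u - 4)(u - 5)(u - 7) / -140
  L_1(u) = u(u - 5)(u - 7) / 12
  L_2(u) = u(u - 4)(u - 7) / -10
  L_3(u) = u(u - 4)(u - 5) / 42
Then q(u) = 5·L_0(u) + 361·L_1(u) + 685·L_2(u) + 1825·L_3(u).
Expanding and collecting terms gives q(u) = 5u^3 + 2u^2 + u + 5.
Check: q(4) = 361. ✓

q(u) = 5u^3 + 2u^2 + u + 5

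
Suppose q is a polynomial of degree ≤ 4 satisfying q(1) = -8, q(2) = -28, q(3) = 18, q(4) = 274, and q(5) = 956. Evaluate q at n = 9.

14784

Using the Lagrange interpolation formula with nodes 1, 2, 3, 4, 5:
  L_0(n) = (n - 2)(n - 3)(n - 4)(n - 5) / 24
  L_1(n) = (n - 1)(n - 3)(n - 4)(n - 5) / -6
  L_2(n) = (n - 1)(n - 2)(n - 4)(n - 5) / 4
  L_3(n) = (n - 1)(n - 2)(n - 3)(n - 5) / -6
  L_4(n) = (n - 1)(n - 2)(n - 3)(n - 4) / 24
Then q(n) = -8·L_0(n) - 28·L_1(n) + 18·L_2(n) + 274·L_3(n) + 956·L_4(n).
Expanding and collecting terms gives q(n) = 3n⁴ - 6n³ - 6n² - 5n + 6.
Evaluating at n = 9: q(9) = 14784.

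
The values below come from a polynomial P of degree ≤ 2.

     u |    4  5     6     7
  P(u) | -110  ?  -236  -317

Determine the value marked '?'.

The 3 known points determine the degree-2 polynomial uniquely.
Write P(u) = au^2 + bu + c. Substituting each data point gives a linear system:
  16a + 4b + c = -110
  36a + 6b + c = -236
  49a + 7b + c = -317
Solving the system yields a = -6, b = -3, c = -2.
So P(u) = -6u^2 - 3u - 2.
Then P(5) = -167.

-167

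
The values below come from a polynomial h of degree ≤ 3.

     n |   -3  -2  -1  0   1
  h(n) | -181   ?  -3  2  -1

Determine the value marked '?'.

-52

The 4 known points determine the degree-3 polynomial uniquely.
Write h(n) = an^3 + bn^2 + cn + d. Substituting each data point gives a linear system:
  -27a + 9b - 3c + d = -181
  -a + b - c + d = -3
  d = 2
  a + b + c + d = -1
Solving the system yields a = 6, b = -4, c = -5, d = 2.
So h(n) = 6n^3 - 4n^2 - 5n + 2.
Then h(-2) = -52.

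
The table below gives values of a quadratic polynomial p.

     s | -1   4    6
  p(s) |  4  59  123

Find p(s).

p(s) = 3s^2 + 2s + 3

Write p(s) = as^2 + bs + c. Substituting each data point gives a linear system:
  a - b + c = 4
  16a + 4b + c = 59
  36a + 6b + c = 123
Solving the system yields a = 3, b = 2, c = 3.
So p(s) = 3s^2 + 2s + 3.
Check: p(6) = 123. ✓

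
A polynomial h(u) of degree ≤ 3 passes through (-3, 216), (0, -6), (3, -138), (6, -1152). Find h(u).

h(u) = -6u^3 + 5u^2 - 5u - 6

Using the Lagrange interpolation formula with nodes -3, 0, 3, 6:
  L_0(u) = u(u - 3)(u - 6) / -162
  L_1(u) = (u + 3)(u - 3)(u - 6) / 54
  L_2(u) = (u + 3)u(u - 6) / -54
  L_3(u) = (u + 3)u(u - 3) / 162
Then h(u) = 216·L_0(u) - 6·L_1(u) - 138·L_2(u) - 1152·L_3(u).
Expanding and collecting terms gives h(u) = -6u^3 + 5u^2 - 5u - 6.
Check: h(3) = -138. ✓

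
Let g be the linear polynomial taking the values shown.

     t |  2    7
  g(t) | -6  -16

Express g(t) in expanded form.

Write g(t) = at + b. Substituting each data point gives a linear system:
  2a + b = -6
  7a + b = -16
Solving the system yields a = -2, b = -2.
So g(t) = -2t - 2.
Check: g(7) = -16. ✓

g(t) = -2t - 2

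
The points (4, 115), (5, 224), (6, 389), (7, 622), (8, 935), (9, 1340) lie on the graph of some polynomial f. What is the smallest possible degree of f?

3

Forward differences of the values at x = 4, 5, 6, 7, 8, 9:
  f  : 115  224  389  622  935  1340
  Δ  : 109  165  233  313  405
  Δ^2: 56  68  80  92
  Δ^3: 12  12  12
  Δ^4: 0  0
  Δ^5: 0
The third differences are constant (12) and nonzero, while all higher differences vanish, so the minimal degree is 3.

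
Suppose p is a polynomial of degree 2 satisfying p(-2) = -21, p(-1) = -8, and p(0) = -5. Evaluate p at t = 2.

-29

Forward differences of the values at t = -2, -1, 0:
  p  : -21  -8  -5
  Δ  : 13  3
  Δ^2: -10
The second differences are constant, confirming degree 2.
Interpolating (Newton forward form) and evaluating at t = 2 gives p(2) = -29.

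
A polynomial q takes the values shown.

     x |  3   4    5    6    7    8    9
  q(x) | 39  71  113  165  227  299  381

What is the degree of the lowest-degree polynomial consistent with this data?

Forward differences of the values at x = 3, 4, 5, 6, 7, 8, 9:
  q  : 39  71  113  165  227  299  381
  Δ  : 32  42  52  62  72  82
  Δ^2: 10  10  10  10  10
  Δ^3: 0  0  0  0
  Δ^4: 0  0  0
  Δ^5: 0  0
  Δ^6: 0
The second differences are constant (10) and nonzero, while all higher differences vanish, so the minimal degree is 2.

2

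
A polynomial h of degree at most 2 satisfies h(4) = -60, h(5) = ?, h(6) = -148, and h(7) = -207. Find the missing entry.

-99

On equispaced nodes a degree-2 polynomial has vanishing third forward difference, so
  - h(4) + 3·h(5) - 3·h(6) + h(7) = 0.
Substituting the known values and solving for h(5):
  3·h(5) = -297
  h(5) = -99.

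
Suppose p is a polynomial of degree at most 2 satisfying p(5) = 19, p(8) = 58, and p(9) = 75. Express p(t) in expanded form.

p(t) = t^2 - 6

Using the Lagrange interpolation formula with nodes 5, 8, 9:
  L_0(t) = (t - 8)(t - 9) / 12
  L_1(t) = (t - 5)(t - 9) / -3
  L_2(t) = (t - 5)(t - 8) / 4
Then p(t) = 19·L_0(t) + 58·L_1(t) + 75·L_2(t).
Expanding and collecting terms gives p(t) = t² - 6.
Check: p(5) = 19. ✓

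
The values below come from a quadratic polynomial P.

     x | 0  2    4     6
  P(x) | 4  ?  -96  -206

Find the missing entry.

-26

On equispaced nodes a degree-2 polynomial has vanishing third forward difference, so
  - P(0) + 3·P(2) - 3·P(4) + P(6) = 0.
Substituting the known values and solving for P(2):
  3·P(2) = -78
  P(2) = -26.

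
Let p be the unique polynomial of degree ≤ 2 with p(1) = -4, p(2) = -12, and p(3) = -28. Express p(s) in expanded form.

Write p(s) = as^2 + bs + c. Substituting each data point gives a linear system:
  a + b + c = -4
  4a + 2b + c = -12
  9a + 3b + c = -28
Solving the system yields a = -4, b = 4, c = -4.
So p(s) = -4s^2 + 4s - 4.
Check: p(1) = -4. ✓

p(s) = -4s^2 + 4s - 4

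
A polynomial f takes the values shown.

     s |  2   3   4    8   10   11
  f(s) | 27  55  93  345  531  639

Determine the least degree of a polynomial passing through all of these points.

2

Divided differences on the nodes 2, 3, 4, 8, 10, 11:
  order 0: 27  55  93  345  531  639
  order 1: 28  38  63  93  108
  order 2: 5  5  5  5
  order 3: 0  0  0
  order 4: 0  0
  order 5: 0
The order-2 divided differences are all 5 (nonzero) and every higher order vanishes, so the data lies on a polynomial of degree exactly 2.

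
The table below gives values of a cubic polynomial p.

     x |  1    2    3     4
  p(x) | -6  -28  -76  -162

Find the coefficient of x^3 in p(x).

Write p(x) = ax^3 + bx^2 + cx + d. Substituting each data point gives a linear system:
  a + b + c + d = -6
  8a + 4b + 2c + d = -28
  27a + 9b + 3c + d = -76
  64a + 16b + 4c + d = -162
Solving the system yields a = -2, b = -1, c = -5, d = 2.
So p(x) = -2x³ - x² - 5x + 2.
The leading coefficient is -2.

-2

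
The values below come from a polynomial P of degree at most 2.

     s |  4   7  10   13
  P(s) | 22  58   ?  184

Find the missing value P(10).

112

On equispaced nodes a degree-2 polynomial has vanishing third forward difference, so
  - P(4) + 3·P(7) - 3·P(10) + P(13) = 0.
Substituting the known values and solving for P(10):
  -3·P(10) = -336
  P(10) = 112.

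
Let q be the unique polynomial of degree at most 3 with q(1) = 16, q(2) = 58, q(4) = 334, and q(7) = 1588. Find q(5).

Using the Lagrange interpolation formula with nodes 1, 2, 4, 7:
  L_0(n) = (n - 2)(n - 4)(n - 7) / -18
  L_1(n) = (n - 1)(n - 4)(n - 7) / 10
  L_2(n) = (n - 1)(n - 2)(n - 7) / -18
  L_3(n) = (n - 1)(n - 2)(n - 4) / 90
Then q(n) = 16·L_0(n) + 58·L_1(n) + 334·L_2(n) + 1588·L_3(n).
Expanding and collecting terms gives q(n) = 4n³ + 4n² + 2n + 6.
Evaluating at n = 5: q(5) = 616.

616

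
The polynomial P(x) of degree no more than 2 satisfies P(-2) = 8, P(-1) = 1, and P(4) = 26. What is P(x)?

Using the Lagrange interpolation formula with nodes -2, -1, 4:
  L_0(x) = (x + 1)(x - 4) / 6
  L_1(x) = (x + 2)(x - 4) / -5
  L_2(x) = (x + 2)(x + 1) / 30
Then P(x) = 8·L_0(x) + 1·L_1(x) + 26·L_2(x).
Expanding and collecting terms gives P(x) = 2x² - x - 2.
Check: P(-1) = 1. ✓

P(x) = 2x^2 - x - 2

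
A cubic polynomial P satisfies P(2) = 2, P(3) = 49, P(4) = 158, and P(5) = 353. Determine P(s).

Using the Lagrange interpolation formula with nodes 2, 3, 4, 5:
  L_0(s) = (s - 3)(s - 4)(s - 5) / -6
  L_1(s) = (s - 2)(s - 4)(s - 5) / 2
  L_2(s) = (s - 2)(s - 3)(s - 5) / -2
  L_3(s) = (s - 2)(s - 3)(s - 4) / 6
Then P(s) = 2·L_0(s) + 49·L_1(s) + 158·L_2(s) + 353·L_3(s).
Expanding and collecting terms gives P(s) = 4s^3 - 5s^2 - 4s - 2.
Check: P(5) = 353. ✓

P(s) = 4s^3 - 5s^2 - 4s - 2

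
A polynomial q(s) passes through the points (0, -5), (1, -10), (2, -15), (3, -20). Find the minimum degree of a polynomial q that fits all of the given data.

Forward differences of the values at s = 0, 1, 2, 3:
  q  : -5  -10  -15  -20
  Δ  : -5  -5  -5
  Δ^2: 0  0
  Δ^3: 0
The first differences are constant (-5) and nonzero, while all higher differences vanish, so the minimal degree is 1.

1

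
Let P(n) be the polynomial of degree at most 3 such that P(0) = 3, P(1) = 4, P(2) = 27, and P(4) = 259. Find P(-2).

-53

Using the Lagrange interpolation formula with nodes 0, 1, 2, 4:
  L_0(n) = (n - 1)(n - 2)(n - 4) / -8
  L_1(n) = n(n - 2)(n - 4) / 3
  L_2(n) = n(n - 1)(n - 4) / -4
  L_3(n) = n(n - 1)(n - 2) / 24
Then P(n) = 3·L_0(n) + 4·L_1(n) + 27·L_2(n) + 259·L_3(n).
Expanding and collecting terms gives P(n) = 5n^3 - 4n^2 + 3.
Evaluating at n = -2: P(-2) = -53.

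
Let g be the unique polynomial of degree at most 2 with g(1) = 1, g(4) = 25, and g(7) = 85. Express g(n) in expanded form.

g(n) = 2n^2 - 2n + 1

Write g(n) = an^2 + bn + c. Substituting each data point gives a linear system:
  a + b + c = 1
  16a + 4b + c = 25
  49a + 7b + c = 85
Solving the system yields a = 2, b = -2, c = 1.
So g(n) = 2n^2 - 2n + 1.
Check: g(1) = 1. ✓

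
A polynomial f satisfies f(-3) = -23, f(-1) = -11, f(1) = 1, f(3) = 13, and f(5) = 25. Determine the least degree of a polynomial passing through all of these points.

Forward differences of the values at x = -3, -1, 1, 3, 5:
  f  : -23  -11  1  13  25
  Δ  : 12  12  12  12
  Δ^2: 0  0  0
  Δ^3: 0  0
  Δ^4: 0
The first differences are constant (12) and nonzero, while all higher differences vanish, so the minimal degree is 1.

1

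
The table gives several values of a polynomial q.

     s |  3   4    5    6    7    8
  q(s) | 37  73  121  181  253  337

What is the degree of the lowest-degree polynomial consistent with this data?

Forward differences of the values at s = 3, 4, 5, 6, 7, 8:
  q  : 37  73  121  181  253  337
  Δ  : 36  48  60  72  84
  Δ^2: 12  12  12  12
  Δ^3: 0  0  0
  Δ^4: 0  0
  Δ^5: 0
The second differences are constant (12) and nonzero, while all higher differences vanish, so the minimal degree is 2.

2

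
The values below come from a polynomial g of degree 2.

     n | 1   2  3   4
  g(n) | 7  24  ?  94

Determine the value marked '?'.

53

The 3 known points determine the degree-2 polynomial uniquely.
Write g(n) = an^2 + bn + c. Substituting each data point gives a linear system:
  a + b + c = 7
  4a + 2b + c = 24
  16a + 4b + c = 94
Solving the system yields a = 6, b = -1, c = 2.
So g(n) = 6n^2 - n + 2.
Then g(3) = 53.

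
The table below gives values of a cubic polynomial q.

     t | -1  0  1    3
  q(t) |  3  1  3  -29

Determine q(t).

Write q(t) = at^3 + bt^2 + ct + d. Substituting each data point gives a linear system:
  -a + b - c + d = 3
  d = 1
  a + b + c + d = 3
  27a + 9b + 3c + d = -29
Solving the system yields a = -2, b = 2, c = 2, d = 1.
So q(t) = -2t³ + 2t² + 2t + 1.
Check: q(3) = -29. ✓

q(t) = -2t^3 + 2t^2 + 2t + 1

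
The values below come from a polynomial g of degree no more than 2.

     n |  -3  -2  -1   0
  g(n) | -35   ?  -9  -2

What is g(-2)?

-20

The 3 known points determine the degree-2 polynomial uniquely.
Write g(n) = an^2 + bn + c. Substituting each data point gives a linear system:
  9a - 3b + c = -35
  a - b + c = -9
  c = -2
Solving the system yields a = -2, b = 5, c = -2.
So g(n) = -2n^2 + 5n - 2.
Then g(-2) = -20.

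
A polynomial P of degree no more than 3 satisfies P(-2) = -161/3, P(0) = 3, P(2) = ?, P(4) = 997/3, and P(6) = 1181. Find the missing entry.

On equispaced nodes a degree-3 polynomial has vanishing fourth forward difference, so
  P(-2) - 4·P(0) + 6·P(2) - 4·P(4) + P(6) = 0.
Substituting the known values and solving for P(2):
  6·P(2) = 214
  P(2) = 107/3.

107/3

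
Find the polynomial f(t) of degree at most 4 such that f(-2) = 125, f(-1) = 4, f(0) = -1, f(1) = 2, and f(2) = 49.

f(t) = 6t^4 - 6t^3 - 2t^2 + 5t - 1

Write f(t) = at^4 + bt^3 + ct^2 + dt + e. Substituting each data point gives a linear system:
  16a - 8b + 4c - 2d + e = 125
  a - b + c - d + e = 4
  e = -1
  a + b + c + d + e = 2
  16a + 8b + 4c + 2d + e = 49
Solving the system yields a = 6, b = -6, c = -2, d = 5, e = -1.
So f(t) = 6t⁴ - 6t³ - 2t² + 5t - 1.
Check: f(-2) = 125. ✓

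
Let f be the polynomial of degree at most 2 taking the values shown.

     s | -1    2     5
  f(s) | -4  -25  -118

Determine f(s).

Write f(s) = as^2 + bs + c. Substituting each data point gives a linear system:
  a - b + c = -4
  4a + 2b + c = -25
  25a + 5b + c = -118
Solving the system yields a = -4, b = -3, c = -3.
So f(s) = -4s² - 3s - 3.
Check: f(5) = -118. ✓

f(s) = -4s^2 - 3s - 3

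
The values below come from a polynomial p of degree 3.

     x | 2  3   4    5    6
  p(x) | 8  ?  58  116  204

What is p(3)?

On equispaced nodes a degree-3 polynomial has vanishing fourth forward difference, so
  p(2) - 4·p(3) + 6·p(4) - 4·p(5) + p(6) = 0.
Substituting the known values and solving for p(3):
  -4·p(3) = -96
  p(3) = 24.

24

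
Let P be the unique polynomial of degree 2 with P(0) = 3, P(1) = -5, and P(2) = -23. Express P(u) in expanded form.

P(u) = -5u^2 - 3u + 3

Write P(u) = au^2 + bu + c. Substituting each data point gives a linear system:
  c = 3
  a + b + c = -5
  4a + 2b + c = -23
Solving the system yields a = -5, b = -3, c = 3.
So P(u) = -5u^2 - 3u + 3.
Check: P(1) = -5. ✓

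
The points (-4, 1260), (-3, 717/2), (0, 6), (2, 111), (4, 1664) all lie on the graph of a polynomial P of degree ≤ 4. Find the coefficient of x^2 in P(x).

-5

Write P(x) = ax^4 + bx^3 + cx^2 + dx + e. Substituting each data point gives a linear system:
  256a - 64b + 16c - 4d + e = 1260
  81a - 27b + 9c - 3d + e = 717/2
  e = 6
  16a + 8b + 4c + 2d + e = 111
  256a + 64b + 16c + 4d + e = 1664
Solving the system yields a = 6, b = 3, c = -5, d = 5/2, e = 6.
So P(x) = 6x⁴ + 3x³ - 5x² + (5/2)x + 6.
The coefficient of x^2 is -5.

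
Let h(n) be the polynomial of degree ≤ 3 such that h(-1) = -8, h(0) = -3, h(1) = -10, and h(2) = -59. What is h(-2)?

5

Forward differences of the values at n = -1, 0, 1, 2:
  h  : -8  -3  -10  -59
  Δ  : 5  -7  -49
  Δ^2: -12  -42
  Δ^3: -30
The third differences are constant, confirming degree 3.
Interpolating (Newton forward form) and evaluating at n = -2 gives h(-2) = 5.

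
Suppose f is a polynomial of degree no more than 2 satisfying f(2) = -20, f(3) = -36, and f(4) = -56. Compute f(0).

Using the Lagrange interpolation formula with nodes 2, 3, 4:
  L_0(t) = (t - 3)(t - 4) / 2
  L_1(t) = (t - 2)(t - 4) / -1
  L_2(t) = (t - 2)(t - 3) / 2
Then f(t) = -20·L_0(t) - 36·L_1(t) - 56·L_2(t).
Expanding and collecting terms gives f(t) = -2t^2 - 6t.
Evaluating at t = 0: f(0) = 0.

0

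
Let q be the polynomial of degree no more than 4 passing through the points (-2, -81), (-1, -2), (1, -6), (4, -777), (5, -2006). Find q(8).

-14321

Write q(x) = ax^4 + bx^3 + cx^2 + dx + e. Substituting each data point gives a linear system:
  16a - 8b + 4c - 2d + e = -81
  a - b + c - d + e = -2
  a + b + c + d + e = -6
  256a + 64b + 16c + 4d + e = -777
  625a + 125b + 25c + 5d + e = -2006
Solving the system yields a = -4, b = 4, c = 1, d = -6, e = -1.
So q(x) = -4x^4 + 4x^3 + x^2 - 6x - 1.
Then q(8) = -14321.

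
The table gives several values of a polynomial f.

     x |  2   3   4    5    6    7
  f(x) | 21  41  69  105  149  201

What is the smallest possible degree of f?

Forward differences of the values at x = 2, 3, 4, 5, 6, 7:
  f  : 21  41  69  105  149  201
  Δ  : 20  28  36  44  52
  Δ^2: 8  8  8  8
  Δ^3: 0  0  0
  Δ^4: 0  0
  Δ^5: 0
The second differences are constant (8) and nonzero, while all higher differences vanish, so the minimal degree is 2.

2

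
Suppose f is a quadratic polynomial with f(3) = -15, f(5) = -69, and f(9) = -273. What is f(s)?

f(s) = -4s^2 + 5s + 6

Using the Lagrange interpolation formula with nodes 3, 5, 9:
  L_0(s) = (s - 5)(s - 9) / 12
  L_1(s) = (s - 3)(s - 9) / -8
  L_2(s) = (s - 3)(s - 5) / 24
Then f(s) = -15·L_0(s) - 69·L_1(s) - 273·L_2(s).
Expanding and collecting terms gives f(s) = -4s^2 + 5s + 6.
Check: f(3) = -15. ✓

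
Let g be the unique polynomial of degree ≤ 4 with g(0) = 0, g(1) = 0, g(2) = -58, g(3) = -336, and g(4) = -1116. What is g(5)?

Forward differences of the values at u = 0, 1, 2, 3, 4:
  g  : 0  0  -58  -336  -1116
  Δ  : 0  -58  -278  -780
  Δ^2: -58  -220  -502
  Δ^3: -162  -282
  Δ^4: -120
The fourth differences are constant, confirming degree 4.
Interpolating (Newton forward form) and evaluating at u = 5 gives g(5) = -2800.

-2800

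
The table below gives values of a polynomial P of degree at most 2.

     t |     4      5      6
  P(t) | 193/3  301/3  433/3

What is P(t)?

P(t) = 4t^2 + 1/3

Write P(t) = at^2 + bt + c. Substituting each data point gives a linear system:
  16a + 4b + c = 193/3
  25a + 5b + c = 301/3
  36a + 6b + c = 433/3
Solving the system yields a = 4, b = 0, c = 1/3.
So P(t) = 4t² + 1/3.
Check: P(6) = 433/3. ✓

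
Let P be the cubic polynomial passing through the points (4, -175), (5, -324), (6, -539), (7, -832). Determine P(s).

Write P(s) = as^3 + bs^2 + cs + d. Substituting each data point gives a linear system:
  64a + 16b + 4c + d = -175
  125a + 25b + 5c + d = -324
  216a + 36b + 6c + d = -539
  343a + 49b + 7c + d = -832
Solving the system yields a = -2, b = -3, c = 0, d = 1.
So P(s) = -2s³ - 3s² + 1.
Check: P(5) = -324. ✓

P(s) = -2s^3 - 3s^2 + 1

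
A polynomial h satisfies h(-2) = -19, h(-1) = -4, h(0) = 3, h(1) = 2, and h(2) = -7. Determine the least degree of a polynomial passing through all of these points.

2

Forward differences of the values at u = -2, -1, 0, 1, 2:
  h  : -19  -4  3  2  -7
  Δ  : 15  7  -1  -9
  Δ^2: -8  -8  -8
  Δ^3: 0  0
  Δ^4: 0
The second differences are constant (-8) and nonzero, while all higher differences vanish, so the minimal degree is 2.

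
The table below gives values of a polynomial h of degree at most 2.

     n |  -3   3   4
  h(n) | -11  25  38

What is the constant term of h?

-2

Write h(n) = an^2 + bn + c. Substituting each data point gives a linear system:
  9a - 3b + c = -11
  9a + 3b + c = 25
  16a + 4b + c = 38
Solving the system yields a = 1, b = 6, c = -2.
So h(n) = n^2 + 6n - 2.
The constant term is -2.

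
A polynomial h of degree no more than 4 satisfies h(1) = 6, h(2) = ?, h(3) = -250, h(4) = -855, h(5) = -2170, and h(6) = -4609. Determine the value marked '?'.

On equispaced nodes a degree-4 polynomial has vanishing fifth forward difference, so
  - h(1) + 5·h(2) - 10·h(3) + 10·h(4) - 5·h(5) + h(6) = 0.
Substituting the known values and solving for h(2):
  5·h(2) = -185
  h(2) = -37.

-37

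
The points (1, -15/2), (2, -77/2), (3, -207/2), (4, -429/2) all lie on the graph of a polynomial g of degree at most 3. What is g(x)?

Write g(x) = ax^3 + bx^2 + cx + d. Substituting each data point gives a linear system:
  a + b + c + d = -15/2
  8a + 4b + 2c + d = -77/2
  27a + 9b + 3c + d = -207/2
  64a + 16b + 4c + d = -429/2
Solving the system yields a = -2, b = -5, c = -2, d = 3/2.
So g(x) = -2x^3 - 5x^2 - 2x + 3/2.
Check: g(3) = -207/2. ✓

g(x) = -2x^3 - 5x^2 - 2x + 3/2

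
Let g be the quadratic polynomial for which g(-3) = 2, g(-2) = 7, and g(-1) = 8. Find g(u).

g(u) = -2u^2 - 5u + 5

Write g(u) = au^2 + bu + c. Substituting each data point gives a linear system:
  9a - 3b + c = 2
  4a - 2b + c = 7
  a - b + c = 8
Solving the system yields a = -2, b = -5, c = 5.
So g(u) = -2u^2 - 5u + 5.
Check: g(-3) = 2. ✓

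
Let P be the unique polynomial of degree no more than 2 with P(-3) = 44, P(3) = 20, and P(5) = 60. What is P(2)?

9

Using the Lagrange interpolation formula with nodes -3, 3, 5:
  L_0(n) = (n - 3)(n - 5) / 48
  L_1(n) = (n + 3)(n - 5) / -12
  L_2(n) = (n + 3)(n - 3) / 16
Then P(n) = 44·L_0(n) + 20·L_1(n) + 60·L_2(n).
Expanding and collecting terms gives P(n) = 3n^2 - 4n + 5.
Evaluating at n = 2: P(2) = 9.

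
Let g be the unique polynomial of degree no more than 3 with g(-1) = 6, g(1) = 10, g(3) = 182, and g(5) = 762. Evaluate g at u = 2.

Forward differences of the values at u = -1, 1, 3, 5:
  g  : 6  10  182  762
  Δ  : 4  172  580
  Δ^2: 168  408
  Δ^3: 240
The third differences are constant, confirming degree 3.
Interpolating (Newton forward form) and evaluating at u = 2 gives g(2) = 60.

60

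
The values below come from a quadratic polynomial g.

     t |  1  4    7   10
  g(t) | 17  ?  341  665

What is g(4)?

On equispaced nodes a degree-2 polynomial has vanishing third forward difference, so
  - g(1) + 3·g(4) - 3·g(7) + g(10) = 0.
Substituting the known values and solving for g(4):
  3·g(4) = 375
  g(4) = 125.

125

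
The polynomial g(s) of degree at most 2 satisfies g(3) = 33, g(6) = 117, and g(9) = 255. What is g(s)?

g(s) = 3s^2 + s + 3

Write g(s) = as^2 + bs + c. Substituting each data point gives a linear system:
  9a + 3b + c = 33
  36a + 6b + c = 117
  81a + 9b + c = 255
Solving the system yields a = 3, b = 1, c = 3.
So g(s) = 3s² + s + 3.
Check: g(3) = 33. ✓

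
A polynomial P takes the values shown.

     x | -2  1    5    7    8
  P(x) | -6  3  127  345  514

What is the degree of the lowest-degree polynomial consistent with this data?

Divided differences on the nodes -2, 1, 5, 7, 8:
  order 0: -6  3  127  345  514
  order 1: 3  31  109  169
  order 2: 4  13  20
  order 3: 1  1
  order 4: 0
The order-3 divided differences are all 1 (nonzero) and every higher order vanishes, so the data lies on a polynomial of degree exactly 3.

3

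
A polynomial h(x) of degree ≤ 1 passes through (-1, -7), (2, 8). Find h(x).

h(x) = 5x - 2

Using the Lagrange interpolation formula with nodes -1, 2:
  L_0(x) = (x - 2) / -3
  L_1(x) = (x + 1) / 3
Then h(x) = -7·L_0(x) + 8·L_1(x).
Expanding and collecting terms gives h(x) = 5x - 2.
Check: h(2) = 8. ✓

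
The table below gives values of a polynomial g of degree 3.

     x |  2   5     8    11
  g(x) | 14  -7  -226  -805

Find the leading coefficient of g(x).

-1

Write g(x) = ax^3 + bx^2 + cx + d. Substituting each data point gives a linear system:
  8a + 4b + 2c + d = 14
  125a + 25b + 5c + d = -7
  512a + 64b + 8c + d = -226
  1331a + 121b + 11c + d = -805
Solving the system yields a = -1, b = 4, c = 4, d = -2.
So g(x) = -x^3 + 4x^2 + 4x - 2.
The leading coefficient is -1.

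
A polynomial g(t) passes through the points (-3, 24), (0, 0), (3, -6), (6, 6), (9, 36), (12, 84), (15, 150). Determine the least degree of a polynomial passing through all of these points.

Forward differences of the values at t = -3, 0, 3, 6, 9, 12, 15:
  g  : 24  0  -6  6  36  84  150
  Δ  : -24  -6  12  30  48  66
  Δ^2: 18  18  18  18  18
  Δ^3: 0  0  0  0
  Δ^4: 0  0  0
  Δ^5: 0  0
  Δ^6: 0
The second differences are constant (18) and nonzero, while all higher differences vanish, so the minimal degree is 2.

2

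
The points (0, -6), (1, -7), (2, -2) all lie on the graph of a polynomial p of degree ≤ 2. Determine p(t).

Using the Lagrange interpolation formula with nodes 0, 1, 2:
  L_0(t) = (t - 1)(t - 2) / 2
  L_1(t) = t(t - 2) / -1
  L_2(t) = t(t - 1) / 2
Then p(t) = -6·L_0(t) - 7·L_1(t) - 2·L_2(t).
Expanding and collecting terms gives p(t) = 3t^2 - 4t - 6.
Check: p(1) = -7. ✓

p(t) = 3t^2 - 4t - 6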